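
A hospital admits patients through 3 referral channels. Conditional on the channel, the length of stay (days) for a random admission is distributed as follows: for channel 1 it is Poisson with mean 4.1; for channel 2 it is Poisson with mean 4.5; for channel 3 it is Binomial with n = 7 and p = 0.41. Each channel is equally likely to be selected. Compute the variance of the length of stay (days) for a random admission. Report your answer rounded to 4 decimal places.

Per component, 1: μ=4.1, E[X²]=20.91; 2: μ=4.5, E[X²]=24.75; 3: μ=2.87, E[X²]=9.9302.
E[X] = 0.333333·4.1 + 0.333333·4.5 + 0.333333·2.87 = 3.82333.
E[X²] = 0.333333·20.91 + 0.333333·24.75 + 0.333333·9.9302 = 18.5301.
Var(X) = E[X²] − (E[X])² = 18.5301 − 14.6179 = 3.91219.

3.9122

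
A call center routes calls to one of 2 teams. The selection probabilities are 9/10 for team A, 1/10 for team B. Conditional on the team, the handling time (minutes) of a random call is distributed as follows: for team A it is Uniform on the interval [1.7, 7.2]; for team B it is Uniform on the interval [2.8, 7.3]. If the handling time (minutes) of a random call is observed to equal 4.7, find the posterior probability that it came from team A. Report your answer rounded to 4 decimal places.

0.8804

Likelihoods f(4.7 | ·): A: 0.181818; B: 0.222222.
Posterior ∝ prior × likelihood. Numerator for A: 0.9·0.181818 = 0.163636.
Normalizing constant: 0.9·0.181818 + 0.1·0.222222 = 0.185859.
P(A | observation) = 0.163636 / 0.185859 = 0.880435.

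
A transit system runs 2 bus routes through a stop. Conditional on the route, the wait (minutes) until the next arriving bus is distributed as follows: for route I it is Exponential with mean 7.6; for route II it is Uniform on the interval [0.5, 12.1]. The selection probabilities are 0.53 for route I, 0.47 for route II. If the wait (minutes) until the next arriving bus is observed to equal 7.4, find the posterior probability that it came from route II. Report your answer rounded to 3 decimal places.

0.606

Likelihoods f(7.4 | ·): I: 0.0496959; II: 0.0862069.
Posterior ∝ prior × likelihood. Numerator for II: 0.47·0.0862069 = 0.0405172.
Normalizing constant: 0.53·0.0496959 + 0.47·0.0862069 = 0.0668561.
P(II | observation) = 0.0405172 / 0.0668561 = 0.606037.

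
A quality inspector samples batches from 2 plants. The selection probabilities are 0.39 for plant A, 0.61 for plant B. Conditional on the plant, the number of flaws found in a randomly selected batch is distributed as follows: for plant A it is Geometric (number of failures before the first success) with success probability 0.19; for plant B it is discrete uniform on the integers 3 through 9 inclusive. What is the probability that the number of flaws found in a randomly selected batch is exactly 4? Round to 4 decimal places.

0.1190

Conditional on each plant, P(X = 4): A: 0.0817888; B: 0.142857.
By total probability, P(X = 4) = 0.39·0.0817888 + 0.61·0.142857 = 0.11904.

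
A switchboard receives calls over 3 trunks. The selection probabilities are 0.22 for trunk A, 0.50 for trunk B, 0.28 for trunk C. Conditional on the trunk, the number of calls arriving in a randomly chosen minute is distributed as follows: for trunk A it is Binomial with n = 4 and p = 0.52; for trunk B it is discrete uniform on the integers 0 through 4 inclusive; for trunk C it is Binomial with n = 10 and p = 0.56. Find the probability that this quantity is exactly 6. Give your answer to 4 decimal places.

0.0680

Conditional on each trunk, P(X = 6): A: 0; B: 0; C: 0.242749.
By total probability, P(X = 6) = 0.22·0 + 0.5·0 + 0.28·0.242749 = 0.0679698.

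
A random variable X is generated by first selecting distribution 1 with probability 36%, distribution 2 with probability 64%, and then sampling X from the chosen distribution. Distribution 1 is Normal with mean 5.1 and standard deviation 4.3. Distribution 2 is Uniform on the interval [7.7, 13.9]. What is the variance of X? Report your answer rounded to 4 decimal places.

Per component, 1: μ=5.1, E[X²]=44.5; 2: μ=10.8, E[X²]=119.843.
E[X] = 0.36·5.1 + 0.64·10.8 = 8.748.
E[X²] = 0.36·44.5 + 0.64·119.843 = 92.7197.
Var(X) = E[X²] − (E[X])² = 92.7197 − 76.5275 = 16.1922.

16.1922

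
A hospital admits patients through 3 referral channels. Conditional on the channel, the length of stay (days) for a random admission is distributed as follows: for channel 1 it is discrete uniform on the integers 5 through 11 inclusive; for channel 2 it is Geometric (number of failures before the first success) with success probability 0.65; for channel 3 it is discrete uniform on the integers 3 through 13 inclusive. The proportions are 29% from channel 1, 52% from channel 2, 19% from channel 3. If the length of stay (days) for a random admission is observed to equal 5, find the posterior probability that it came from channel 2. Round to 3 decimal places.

0.029

Likelihoods P(X=5 | ·): 1: 0.142857; 2: 0.00341392; 3: 0.0909091.
Posterior ∝ prior × likelihood. Numerator for 2: 0.52·0.00341392 = 0.00177524.
Normalizing constant: 0.29·0.142857 + 0.52·0.00341392 + 0.19·0.0909091 = 0.0604765.
P(2 | observation) = 0.00177524 / 0.0604765 = 0.0293542.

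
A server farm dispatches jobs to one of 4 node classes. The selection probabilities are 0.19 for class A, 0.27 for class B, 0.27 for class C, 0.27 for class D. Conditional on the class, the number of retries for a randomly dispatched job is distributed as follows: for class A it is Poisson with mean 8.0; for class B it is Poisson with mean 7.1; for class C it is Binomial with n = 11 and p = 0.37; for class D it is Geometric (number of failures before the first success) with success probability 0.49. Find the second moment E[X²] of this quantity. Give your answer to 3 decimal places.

35.239

For each component E[X²] = Var + (mean)², giving A: 72; B: 57.51; C: 19.129; D: 3.20741.
Overall E[X²] = 0.19·72 + 0.27·57.51 + 0.27·19.129 + 0.27·3.20741 = 35.2385.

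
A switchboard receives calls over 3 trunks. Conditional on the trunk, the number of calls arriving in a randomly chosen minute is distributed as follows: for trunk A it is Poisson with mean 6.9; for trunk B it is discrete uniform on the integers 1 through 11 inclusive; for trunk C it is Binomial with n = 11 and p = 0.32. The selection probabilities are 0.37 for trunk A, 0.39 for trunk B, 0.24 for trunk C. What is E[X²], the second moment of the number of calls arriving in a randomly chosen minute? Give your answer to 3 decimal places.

For each component E[X²] = Var + (mean)², giving A: 54.51; B: 46; C: 14.784.
Overall E[X²] = 0.37·54.51 + 0.39·46 + 0.24·14.784 = 41.6569.

41.657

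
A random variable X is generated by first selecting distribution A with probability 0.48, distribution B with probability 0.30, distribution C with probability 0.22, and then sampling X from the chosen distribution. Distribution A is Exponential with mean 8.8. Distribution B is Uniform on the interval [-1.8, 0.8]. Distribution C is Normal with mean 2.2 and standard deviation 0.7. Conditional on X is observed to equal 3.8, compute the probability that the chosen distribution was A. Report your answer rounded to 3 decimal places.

0.794

Likelihoods f(3.8 | ·): A: 0.0737872; B: 0; C: 0.0418147.
Posterior ∝ prior × likelihood. Numerator for A: 0.48·0.0737872 = 0.0354179.
Normalizing constant: 0.48·0.0737872 + 0.3·0 + 0.22·0.0418147 = 0.0446171.
P(A | observation) = 0.0354179 / 0.0446171 = 0.793818.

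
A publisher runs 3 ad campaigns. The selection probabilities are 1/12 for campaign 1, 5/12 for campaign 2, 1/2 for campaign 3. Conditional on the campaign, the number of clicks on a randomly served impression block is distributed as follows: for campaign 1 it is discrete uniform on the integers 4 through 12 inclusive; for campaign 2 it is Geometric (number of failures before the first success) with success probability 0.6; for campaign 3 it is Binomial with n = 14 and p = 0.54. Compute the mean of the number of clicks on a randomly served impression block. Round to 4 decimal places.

4.7244

Component means — 1: 8; 2: 0.666667; 3: 7.56.
E[X] = 0.0833333·8 + 0.416667·0.666667 + 0.5·7.56 = 4.72444.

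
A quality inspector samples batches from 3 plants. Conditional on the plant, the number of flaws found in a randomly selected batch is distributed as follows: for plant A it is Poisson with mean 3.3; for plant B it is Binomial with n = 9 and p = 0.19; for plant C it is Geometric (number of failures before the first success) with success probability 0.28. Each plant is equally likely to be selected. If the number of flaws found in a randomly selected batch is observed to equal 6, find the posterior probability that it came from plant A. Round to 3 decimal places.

0.617

Likelihoods P(X=6 | ·): A: 0.0661575; B: 0.00210018; C: 0.0390079.
Posterior ∝ prior × likelihood. Numerator for A: 0.333333·0.0661575 = 0.0220525.
Normalizing constant: 0.333333·0.0661575 + 0.333333·0.00210018 + 0.333333·0.0390079 = 0.0357552.
P(A | observation) = 0.0220525 / 0.0357552 = 0.616763.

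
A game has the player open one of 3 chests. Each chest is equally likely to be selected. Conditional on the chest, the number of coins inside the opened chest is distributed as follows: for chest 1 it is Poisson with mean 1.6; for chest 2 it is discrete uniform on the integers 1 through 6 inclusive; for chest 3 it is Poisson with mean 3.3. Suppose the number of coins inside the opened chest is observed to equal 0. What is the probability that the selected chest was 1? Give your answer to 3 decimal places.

Likelihoods P(X=0 | ·): 1: 0.201897; 2: 0; 3: 0.0368832.
Posterior ∝ prior × likelihood. Numerator for 1: 0.333333·0.201897 = 0.0672988.
Normalizing constant: 0.333333·0.201897 + 0.333333·0 + 0.333333·0.0368832 = 0.0795932.
P(1 | observation) = 0.0672988 / 0.0795932 = 0.845535.

0.846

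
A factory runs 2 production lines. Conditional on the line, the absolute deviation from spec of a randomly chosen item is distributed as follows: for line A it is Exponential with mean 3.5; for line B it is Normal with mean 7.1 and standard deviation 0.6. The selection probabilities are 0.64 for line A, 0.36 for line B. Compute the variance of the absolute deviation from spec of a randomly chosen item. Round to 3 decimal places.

Per component, A: μ=3.5, E[X²]=24.5; B: μ=7.1, E[X²]=50.77.
E[X] = 0.64·3.5 + 0.36·7.1 = 4.796.
E[X²] = 0.64·24.5 + 0.36·50.77 = 33.9572.
Var(X) = E[X²] − (E[X])² = 33.9572 − 23.0016 = 10.9556.

10.956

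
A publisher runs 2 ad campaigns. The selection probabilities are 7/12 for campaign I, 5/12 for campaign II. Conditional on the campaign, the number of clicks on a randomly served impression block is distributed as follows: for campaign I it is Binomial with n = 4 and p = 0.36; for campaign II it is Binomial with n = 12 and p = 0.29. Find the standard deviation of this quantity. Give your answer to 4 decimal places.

1.6058

Per component, I: μ=1.44, E[X²]=2.9952; II: μ=3.48, E[X²]=14.5812.
E[X] = 0.583333·1.44 + 0.416667·3.48 = 2.29.
E[X²] = 0.583333·2.9952 + 0.416667·14.5812 = 7.8227.
Var(X) = E[X²] − (E[X])² = 7.8227 − 5.2441 = 2.5786.
SD(X) = √2.5786 = 1.6058.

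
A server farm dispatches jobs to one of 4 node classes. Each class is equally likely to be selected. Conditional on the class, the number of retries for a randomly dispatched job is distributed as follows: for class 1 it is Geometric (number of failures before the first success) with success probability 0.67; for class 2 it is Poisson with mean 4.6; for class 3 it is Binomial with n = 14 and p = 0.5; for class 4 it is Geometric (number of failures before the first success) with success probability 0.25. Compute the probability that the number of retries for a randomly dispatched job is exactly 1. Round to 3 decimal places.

Conditional on each class, P(X = 1): 1: 0.2211; 2: 0.0462384; 3: 0.000854492; 4: 0.1875.
By total probability, P(X = 1) = 0.25·0.2211 + 0.25·0.0462384 + 0.25·0.000854492 + 0.25·0.1875 = 0.113923.

0.114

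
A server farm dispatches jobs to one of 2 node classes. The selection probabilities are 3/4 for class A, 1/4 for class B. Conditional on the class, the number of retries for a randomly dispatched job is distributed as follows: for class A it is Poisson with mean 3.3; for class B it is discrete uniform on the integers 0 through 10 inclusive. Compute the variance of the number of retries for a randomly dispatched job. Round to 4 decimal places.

5.5169

Per component, A: μ=3.3, E[X²]=14.19; B: μ=5, E[X²]=35.
E[X] = 0.75·3.3 + 0.25·5 = 3.725.
E[X²] = 0.75·14.19 + 0.25·35 = 19.3925.
Var(X) = E[X²] − (E[X])² = 19.3925 − 13.8756 = 5.51688.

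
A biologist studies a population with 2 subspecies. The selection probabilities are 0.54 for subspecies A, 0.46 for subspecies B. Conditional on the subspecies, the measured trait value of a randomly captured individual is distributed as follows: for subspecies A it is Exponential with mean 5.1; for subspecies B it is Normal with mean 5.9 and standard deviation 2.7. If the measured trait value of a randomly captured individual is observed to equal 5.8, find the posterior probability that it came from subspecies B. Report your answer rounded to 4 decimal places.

Likelihoods f(5.8 | ·): A: 0.062882; B: 0.147655.
Posterior ∝ prior × likelihood. Numerator for B: 0.46·0.147655 = 0.0679213.
Normalizing constant: 0.54·0.062882 + 0.46·0.147655 = 0.101878.
P(B | observation) = 0.0679213 / 0.101878 = 0.666695.

0.6667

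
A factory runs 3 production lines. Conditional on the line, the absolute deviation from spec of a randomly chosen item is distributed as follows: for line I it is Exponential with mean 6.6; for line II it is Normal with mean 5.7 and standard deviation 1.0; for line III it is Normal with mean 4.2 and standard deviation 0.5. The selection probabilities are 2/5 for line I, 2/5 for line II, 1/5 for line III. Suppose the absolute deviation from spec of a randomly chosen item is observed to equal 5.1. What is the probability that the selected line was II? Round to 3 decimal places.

Likelihoods f(5.1 | ·): I: 0.0699624; II: 0.333225; III: 0.1579.
Posterior ∝ prior × likelihood. Numerator for II: 0.4·0.333225 = 0.13329.
Normalizing constant: 0.4·0.0699624 + 0.4·0.333225 + 0.2·0.1579 = 0.192855.
P(II | observation) = 0.13329 / 0.192855 = 0.691141.

0.691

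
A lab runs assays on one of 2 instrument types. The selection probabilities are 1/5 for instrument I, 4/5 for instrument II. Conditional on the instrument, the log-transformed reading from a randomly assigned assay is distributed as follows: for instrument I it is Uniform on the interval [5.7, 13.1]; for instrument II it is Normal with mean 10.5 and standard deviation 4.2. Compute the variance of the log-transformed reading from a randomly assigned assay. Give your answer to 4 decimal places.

15.2183

Per component, I: μ=9.4, E[X²]=92.9233; II: μ=10.5, E[X²]=127.89.
E[X] = 0.2·9.4 + 0.8·10.5 = 10.28.
E[X²] = 0.2·92.9233 + 0.8·127.89 = 120.897.
Var(X) = E[X²] − (E[X])² = 120.897 − 105.678 = 15.2183.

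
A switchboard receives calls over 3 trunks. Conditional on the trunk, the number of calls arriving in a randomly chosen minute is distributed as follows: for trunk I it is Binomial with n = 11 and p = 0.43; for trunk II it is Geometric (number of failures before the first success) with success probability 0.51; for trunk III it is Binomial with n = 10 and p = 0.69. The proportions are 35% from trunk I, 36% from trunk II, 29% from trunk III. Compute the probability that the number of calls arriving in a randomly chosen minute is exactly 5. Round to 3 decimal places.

Conditional on each trunk, P(X = 5): I: 0.232934; II: 0.0144062; III: 0.112838.
By total probability, P(X = 5) = 0.35·0.232934 + 0.36·0.0144062 + 0.29·0.112838 = 0.119436.

0.119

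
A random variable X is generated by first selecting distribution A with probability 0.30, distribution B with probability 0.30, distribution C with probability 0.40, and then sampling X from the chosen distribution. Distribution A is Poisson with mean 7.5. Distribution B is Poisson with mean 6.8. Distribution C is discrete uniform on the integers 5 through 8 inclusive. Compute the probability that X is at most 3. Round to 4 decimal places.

0.0456

Conditional on each component, P(X ≤ 3): A: 0.0591455; B: 0.0928057; C: 0.
By total probability, P(X ≤ 3) = 0.3·0.0591455 + 0.3·0.0928057 + 0.4·0 = 0.0455853.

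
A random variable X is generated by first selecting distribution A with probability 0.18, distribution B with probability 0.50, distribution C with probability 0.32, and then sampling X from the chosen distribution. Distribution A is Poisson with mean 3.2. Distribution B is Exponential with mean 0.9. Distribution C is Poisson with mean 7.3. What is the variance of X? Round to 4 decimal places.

Per component, A: μ=3.2, E[X²]=13.44; B: μ=0.9, E[X²]=1.62; C: μ=7.3, E[X²]=60.59.
E[X] = 0.18·3.2 + 0.5·0.9 + 0.32·7.3 = 3.362.
E[X²] = 0.18·13.44 + 0.5·1.62 + 0.32·60.59 = 22.618.
Var(X) = E[X²] − (E[X])² = 22.618 − 11.303 = 11.315.

11.3150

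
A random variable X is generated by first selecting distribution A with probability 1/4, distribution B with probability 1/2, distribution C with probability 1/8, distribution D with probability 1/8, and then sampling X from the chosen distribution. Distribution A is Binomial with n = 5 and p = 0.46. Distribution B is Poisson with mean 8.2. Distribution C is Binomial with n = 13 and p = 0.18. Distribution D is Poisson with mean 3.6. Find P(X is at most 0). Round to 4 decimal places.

Conditional on each component, P(X ≤ 0): A: 0.0459165; B: 0.000274654; C: 0.0757844; D: 0.0273237.
By total probability, P(X ≤ 0) = 0.25·0.0459165 + 0.5·0.000274654 + 0.125·0.0757844 + 0.125·0.0273237 = 0.024505.

0.0245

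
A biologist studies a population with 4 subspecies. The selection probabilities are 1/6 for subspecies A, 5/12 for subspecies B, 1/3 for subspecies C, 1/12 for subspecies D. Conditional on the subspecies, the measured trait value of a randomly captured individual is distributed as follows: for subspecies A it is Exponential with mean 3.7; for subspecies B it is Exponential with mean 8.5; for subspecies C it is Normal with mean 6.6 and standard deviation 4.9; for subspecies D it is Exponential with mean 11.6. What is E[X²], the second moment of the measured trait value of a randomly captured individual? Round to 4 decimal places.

For each component E[X²] = Var + (mean)², giving A: 27.38; B: 144.5; C: 67.57; D: 269.12.
Overall E[X²] = 0.166667·27.38 + 0.416667·144.5 + 0.333333·67.57 + 0.0833333·269.12 = 109.722.

109.7217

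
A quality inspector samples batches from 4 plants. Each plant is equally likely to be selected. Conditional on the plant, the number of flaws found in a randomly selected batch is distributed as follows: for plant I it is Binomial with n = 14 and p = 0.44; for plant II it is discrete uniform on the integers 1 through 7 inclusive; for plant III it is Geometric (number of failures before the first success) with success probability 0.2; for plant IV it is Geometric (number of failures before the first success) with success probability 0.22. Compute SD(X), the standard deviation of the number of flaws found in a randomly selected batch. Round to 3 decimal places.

3.454

Per component, I: μ=6.16, E[X²]=41.3952; II: μ=4, E[X²]=20; III: μ=4, E[X²]=36; IV: μ=3.54545, E[X²]=28.686.
E[X] = 0.25·6.16 + 0.25·4 + 0.25·4 + 0.25·3.54545 = 4.42636.
E[X²] = 0.25·41.3952 + 0.25·20 + 0.25·36 + 0.25·28.686 = 31.5203.
Var(X) = E[X²] − (E[X])² = 31.5203 − 19.5927 = 11.9276.
SD(X) = √11.9276 = 3.45363.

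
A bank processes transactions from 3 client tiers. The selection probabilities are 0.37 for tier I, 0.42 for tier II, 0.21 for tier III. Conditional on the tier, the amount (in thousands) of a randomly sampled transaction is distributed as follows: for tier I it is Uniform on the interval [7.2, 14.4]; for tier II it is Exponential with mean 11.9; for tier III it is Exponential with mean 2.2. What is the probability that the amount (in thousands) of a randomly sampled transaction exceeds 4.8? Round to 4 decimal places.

Conditional on each tier, P(X > 4.8): I: 1; II: 0.668071; III: 0.112836.
By total probability, P(X > 4.8) = 0.37·1 + 0.42·0.668071 + 0.21·0.112836 = 0.674285.

0.6743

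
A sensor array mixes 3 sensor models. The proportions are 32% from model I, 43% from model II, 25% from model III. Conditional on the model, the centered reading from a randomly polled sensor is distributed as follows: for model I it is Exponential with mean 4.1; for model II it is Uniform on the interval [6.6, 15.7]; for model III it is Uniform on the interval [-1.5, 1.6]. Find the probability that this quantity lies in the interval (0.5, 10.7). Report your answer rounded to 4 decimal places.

Conditional on each model, P(0.5 < X < 10.7): I: 0.811639; II: 0.450549; III: 0.354839.
By total probability, P(0.5 < X < 10.7) = 0.32·0.811639 + 0.43·0.450549 + 0.25·0.354839 = 0.54217.

0.5422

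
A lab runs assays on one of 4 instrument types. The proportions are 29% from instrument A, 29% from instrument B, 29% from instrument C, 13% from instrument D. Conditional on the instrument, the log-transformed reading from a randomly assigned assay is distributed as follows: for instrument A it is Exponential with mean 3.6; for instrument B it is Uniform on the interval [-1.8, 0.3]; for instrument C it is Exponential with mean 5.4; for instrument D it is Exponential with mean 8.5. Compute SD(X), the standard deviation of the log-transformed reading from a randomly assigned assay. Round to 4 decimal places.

5.5903

Per component, A: μ=3.6, E[X²]=25.92; B: μ=-0.75, E[X²]=0.93; C: μ=5.4, E[X²]=58.32; D: μ=8.5, E[X²]=144.5.
E[X] = 0.29·3.6 + 0.29·-0.75 + 0.29·5.4 + 0.13·8.5 = 3.4975.
E[X²] = 0.29·25.92 + 0.29·0.93 + 0.29·58.32 + 0.13·144.5 = 43.4843.
Var(X) = E[X²] − (E[X])² = 43.4843 − 12.2325 = 31.2518.
SD(X) = √31.2518 = 5.59033.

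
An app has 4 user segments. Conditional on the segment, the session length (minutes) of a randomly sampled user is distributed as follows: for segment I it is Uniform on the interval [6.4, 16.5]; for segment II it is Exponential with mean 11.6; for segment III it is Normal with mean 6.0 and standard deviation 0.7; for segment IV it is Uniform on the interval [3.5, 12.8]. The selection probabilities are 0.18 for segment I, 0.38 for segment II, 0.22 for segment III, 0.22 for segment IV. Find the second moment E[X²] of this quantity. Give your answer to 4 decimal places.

For each component E[X²] = Var + (mean)², giving I: 139.603; II: 269.12; III: 36.49; IV: 73.63.
Overall E[X²] = 0.18·139.603 + 0.38·269.12 + 0.22·36.49 + 0.22·73.63 = 151.621.

151.6206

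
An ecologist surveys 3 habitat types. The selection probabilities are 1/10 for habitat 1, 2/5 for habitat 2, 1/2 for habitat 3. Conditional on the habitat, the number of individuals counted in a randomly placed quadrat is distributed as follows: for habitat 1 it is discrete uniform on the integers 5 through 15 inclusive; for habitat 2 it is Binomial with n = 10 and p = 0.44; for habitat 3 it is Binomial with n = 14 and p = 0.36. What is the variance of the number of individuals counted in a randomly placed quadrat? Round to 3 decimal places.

6.165

Per component, 1: μ=10, E[X²]=110; 2: μ=4.4, E[X²]=21.824; 3: μ=5.04, E[X²]=28.6272.
E[X] = 0.1·10 + 0.4·4.4 + 0.5·5.04 = 5.28.
E[X²] = 0.1·110 + 0.4·21.824 + 0.5·28.6272 = 34.0432.
Var(X) = E[X²] − (E[X])² = 34.0432 − 27.8784 = 6.1648.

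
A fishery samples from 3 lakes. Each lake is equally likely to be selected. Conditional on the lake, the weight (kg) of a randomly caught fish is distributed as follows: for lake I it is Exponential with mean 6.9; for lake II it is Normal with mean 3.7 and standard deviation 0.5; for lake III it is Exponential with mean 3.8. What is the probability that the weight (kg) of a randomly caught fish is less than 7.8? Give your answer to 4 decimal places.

Conditional on each lake, P(X < 7.8): I: 0.677107; II: 1; III: 0.871603.
By total probability, P(X < 7.8) = 0.333333·0.677107 + 0.333333·1 + 0.333333·0.871603 = 0.84957.

0.8496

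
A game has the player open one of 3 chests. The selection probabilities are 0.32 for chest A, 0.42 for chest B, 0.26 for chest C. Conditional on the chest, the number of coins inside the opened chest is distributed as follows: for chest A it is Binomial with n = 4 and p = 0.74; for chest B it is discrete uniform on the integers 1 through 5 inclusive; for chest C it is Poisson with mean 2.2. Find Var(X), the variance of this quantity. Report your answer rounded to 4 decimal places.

1.7764

Per component, A: μ=2.96, E[X²]=9.5312; B: μ=3, E[X²]=11; C: μ=2.2, E[X²]=7.04.
E[X] = 0.32·2.96 + 0.42·3 + 0.26·2.2 = 2.7792.
E[X²] = 0.32·9.5312 + 0.42·11 + 0.26·7.04 = 9.50038.
Var(X) = E[X²] − (E[X])² = 9.50038 − 7.72395 = 1.77643.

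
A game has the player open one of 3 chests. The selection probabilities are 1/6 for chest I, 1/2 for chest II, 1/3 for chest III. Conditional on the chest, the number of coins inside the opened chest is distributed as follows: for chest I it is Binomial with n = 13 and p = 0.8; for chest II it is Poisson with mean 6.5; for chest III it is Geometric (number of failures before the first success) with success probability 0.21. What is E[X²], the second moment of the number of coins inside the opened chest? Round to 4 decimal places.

For each component E[X²] = Var + (mean)², giving I: 110.24; II: 48.75; III: 32.0658.
Overall E[X²] = 0.166667·110.24 + 0.5·48.75 + 0.333333·32.0658 = 53.4369.

53.4369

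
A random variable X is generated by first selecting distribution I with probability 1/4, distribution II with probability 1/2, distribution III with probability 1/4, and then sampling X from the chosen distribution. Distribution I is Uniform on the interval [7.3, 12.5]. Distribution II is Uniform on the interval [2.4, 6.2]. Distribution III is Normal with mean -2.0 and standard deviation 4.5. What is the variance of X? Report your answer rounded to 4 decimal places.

23.9594

Per component, I: μ=9.9, E[X²]=100.263; II: μ=4.3, E[X²]=19.6933; III: μ=-2, E[X²]=24.25.
E[X] = 0.25·9.9 + 0.5·4.3 + 0.25·-2 = 4.125.
E[X²] = 0.25·100.263 + 0.5·19.6933 + 0.25·24.25 = 40.975.
Var(X) = E[X²] − (E[X])² = 40.975 − 17.0156 = 23.9594.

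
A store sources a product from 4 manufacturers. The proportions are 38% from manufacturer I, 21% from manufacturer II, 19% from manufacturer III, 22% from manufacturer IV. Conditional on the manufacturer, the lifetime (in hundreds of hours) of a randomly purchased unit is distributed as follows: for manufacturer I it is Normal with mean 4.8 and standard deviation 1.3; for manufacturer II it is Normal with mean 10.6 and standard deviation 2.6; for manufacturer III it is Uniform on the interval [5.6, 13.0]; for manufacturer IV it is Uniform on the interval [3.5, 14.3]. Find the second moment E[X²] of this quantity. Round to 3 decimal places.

For each component E[X²] = Var + (mean)², giving I: 24.73; II: 119.12; III: 91.0533; IV: 88.93.
Overall E[X²] = 0.38·24.73 + 0.21·119.12 + 0.19·91.0533 + 0.22·88.93 = 71.2773.

71.277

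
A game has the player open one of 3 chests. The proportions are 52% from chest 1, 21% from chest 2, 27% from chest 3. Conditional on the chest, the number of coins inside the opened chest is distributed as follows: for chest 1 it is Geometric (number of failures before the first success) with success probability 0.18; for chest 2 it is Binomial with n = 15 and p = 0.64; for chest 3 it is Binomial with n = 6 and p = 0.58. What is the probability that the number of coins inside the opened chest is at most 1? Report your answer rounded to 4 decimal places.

Conditional on each chest, P(X ≤ 1): 1: 0.3276; 2: 6.11638e-06; 3: 0.0509696.
By total probability, P(X ≤ 1) = 0.52·0.3276 + 0.21·6.11638e-06 + 0.27·0.0509696 = 0.184115.

0.1841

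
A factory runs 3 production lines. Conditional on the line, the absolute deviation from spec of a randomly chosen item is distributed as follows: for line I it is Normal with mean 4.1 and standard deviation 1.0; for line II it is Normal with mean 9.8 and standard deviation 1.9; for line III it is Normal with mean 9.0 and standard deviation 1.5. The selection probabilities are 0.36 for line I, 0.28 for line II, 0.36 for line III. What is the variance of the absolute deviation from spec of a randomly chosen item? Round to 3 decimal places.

Per component, I: μ=4.1, E[X²]=17.81; II: μ=9.8, E[X²]=99.65; III: μ=9, E[X²]=83.25.
E[X] = 0.36·4.1 + 0.28·9.8 + 0.36·9 = 7.46.
E[X²] = 0.36·17.81 + 0.28·99.65 + 0.36·83.25 = 64.2836.
Var(X) = E[X²] − (E[X])² = 64.2836 − 55.6516 = 8.632.

8.632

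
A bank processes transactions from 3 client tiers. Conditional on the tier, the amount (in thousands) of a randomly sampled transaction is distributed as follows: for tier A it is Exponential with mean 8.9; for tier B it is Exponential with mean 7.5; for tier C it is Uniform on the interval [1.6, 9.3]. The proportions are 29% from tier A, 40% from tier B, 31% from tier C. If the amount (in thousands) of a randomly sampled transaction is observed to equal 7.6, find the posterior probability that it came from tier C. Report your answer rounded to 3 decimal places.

Likelihoods f(7.6 | ·): A: 0.0478357; B: 0.0484009; C: 0.12987.
Posterior ∝ prior × likelihood. Numerator for C: 0.31·0.12987 = 0.0402597.
Normalizing constant: 0.29·0.0478357 + 0.4·0.0484009 + 0.31·0.12987 = 0.0734925.
P(C | observation) = 0.0402597 / 0.0734925 = 0.547808.

0.548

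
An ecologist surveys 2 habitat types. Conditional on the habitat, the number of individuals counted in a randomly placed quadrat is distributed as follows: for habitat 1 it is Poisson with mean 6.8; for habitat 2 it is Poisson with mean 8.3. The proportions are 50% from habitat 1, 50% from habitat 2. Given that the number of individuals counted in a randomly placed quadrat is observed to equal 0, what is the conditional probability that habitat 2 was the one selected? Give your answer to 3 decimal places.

0.182

Likelihoods P(X=0 | ·): 1: 0.00111378; 2: 0.000248517.
Posterior ∝ prior × likelihood. Numerator for 2: 0.5·0.000248517 = 0.000124258.
Normalizing constant: 0.5·0.00111378 + 0.5·0.000248517 = 0.000681146.
P(2 | observation) = 0.000124258 / 0.000681146 = 0.182426.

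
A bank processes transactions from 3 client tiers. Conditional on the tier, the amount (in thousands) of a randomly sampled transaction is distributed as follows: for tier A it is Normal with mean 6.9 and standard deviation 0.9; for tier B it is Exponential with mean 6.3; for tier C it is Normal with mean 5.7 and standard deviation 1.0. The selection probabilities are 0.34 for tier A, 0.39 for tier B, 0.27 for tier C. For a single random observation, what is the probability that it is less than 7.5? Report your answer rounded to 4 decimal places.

Conditional on each tier, P(X < 7.5): A: 0.747507; B: 0.695924; C: 0.96407.
By total probability, P(X < 7.5) = 0.34·0.747507 + 0.39·0.695924 + 0.27·0.96407 = 0.785862.

0.7859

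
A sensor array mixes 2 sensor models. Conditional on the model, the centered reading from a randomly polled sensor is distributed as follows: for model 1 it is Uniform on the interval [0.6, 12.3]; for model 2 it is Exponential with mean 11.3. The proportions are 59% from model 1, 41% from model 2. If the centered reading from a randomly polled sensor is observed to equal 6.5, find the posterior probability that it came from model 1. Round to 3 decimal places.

0.712

Likelihoods f(6.5 | ·): 1: 0.0854701; 2: 0.0497859.
Posterior ∝ prior × likelihood. Numerator for 1: 0.59·0.0854701 = 0.0504274.
Normalizing constant: 0.59·0.0854701 + 0.41·0.0497859 = 0.0708396.
P(1 | observation) = 0.0504274 / 0.0708396 = 0.711853.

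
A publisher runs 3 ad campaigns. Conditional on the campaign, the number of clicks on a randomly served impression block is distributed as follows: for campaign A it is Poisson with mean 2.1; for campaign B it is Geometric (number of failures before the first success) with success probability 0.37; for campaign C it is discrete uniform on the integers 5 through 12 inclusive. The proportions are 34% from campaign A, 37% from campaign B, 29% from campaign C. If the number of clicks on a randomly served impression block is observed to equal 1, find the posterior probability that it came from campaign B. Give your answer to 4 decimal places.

0.4966

Likelihoods P(X=1 | ·): A: 0.257158; B: 0.2331; C: 0.
Posterior ∝ prior × likelihood. Numerator for B: 0.37·0.2331 = 0.086247.
Normalizing constant: 0.34·0.257158 + 0.37·0.2331 + 0.29·0 = 0.173681.
P(B | observation) = 0.086247 / 0.173681 = 0.496583.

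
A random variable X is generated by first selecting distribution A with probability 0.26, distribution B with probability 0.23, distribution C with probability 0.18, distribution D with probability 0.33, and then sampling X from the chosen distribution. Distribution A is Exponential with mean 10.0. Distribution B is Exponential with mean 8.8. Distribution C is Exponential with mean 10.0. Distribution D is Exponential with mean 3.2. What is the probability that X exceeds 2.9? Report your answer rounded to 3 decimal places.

0.628

Conditional on each component, P(X > 2.9): A: 0.748264; B: 0.719251; C: 0.748264; D: 0.404037.
By total probability, P(X > 2.9) = 0.26·0.748264 + 0.23·0.719251 + 0.18·0.748264 + 0.33·0.404037 = 0.627996.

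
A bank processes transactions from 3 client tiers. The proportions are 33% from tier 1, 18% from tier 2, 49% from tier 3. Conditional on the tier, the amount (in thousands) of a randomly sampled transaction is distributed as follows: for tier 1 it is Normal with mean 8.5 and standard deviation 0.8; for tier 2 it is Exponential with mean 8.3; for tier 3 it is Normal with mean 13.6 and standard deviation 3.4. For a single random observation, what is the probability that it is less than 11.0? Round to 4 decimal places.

0.5708

Conditional on each tier, P(X < 11.0): 1: 0.999111; 2: 0.734277; 3: 0.222223.
By total probability, P(X < 11.0) = 0.33·0.999111 + 0.18·0.734277 + 0.49·0.222223 = 0.570766.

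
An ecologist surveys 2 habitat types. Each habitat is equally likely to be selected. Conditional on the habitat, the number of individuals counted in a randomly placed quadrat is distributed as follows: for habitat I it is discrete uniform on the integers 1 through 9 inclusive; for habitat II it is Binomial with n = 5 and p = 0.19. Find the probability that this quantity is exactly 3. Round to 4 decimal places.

Conditional on each habitat, P(X = 3): I: 0.111111; II: 0.0450019.
By total probability, P(X = 3) = 0.5·0.111111 + 0.5·0.0450019 = 0.0780565.

0.0781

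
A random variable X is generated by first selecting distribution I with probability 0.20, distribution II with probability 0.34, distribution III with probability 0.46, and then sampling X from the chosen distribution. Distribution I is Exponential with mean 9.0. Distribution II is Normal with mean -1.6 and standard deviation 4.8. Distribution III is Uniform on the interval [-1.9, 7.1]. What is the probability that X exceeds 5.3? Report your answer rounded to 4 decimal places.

Conditional on each component, P(X > 5.3): I: 0.554944; II: 0.075288; III: 0.2.
By total probability, P(X > 5.3) = 0.2·0.554944 + 0.34·0.075288 + 0.46·0.2 = 0.228587.

0.2286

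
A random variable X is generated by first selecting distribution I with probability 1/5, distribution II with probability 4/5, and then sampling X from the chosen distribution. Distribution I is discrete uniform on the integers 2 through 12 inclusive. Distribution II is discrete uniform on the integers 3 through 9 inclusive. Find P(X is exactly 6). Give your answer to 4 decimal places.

0.1325

Conditional on each component, P(X = 6): I: 0.0909091; II: 0.142857.
By total probability, P(X = 6) = 0.2·0.0909091 + 0.8·0.142857 = 0.132468.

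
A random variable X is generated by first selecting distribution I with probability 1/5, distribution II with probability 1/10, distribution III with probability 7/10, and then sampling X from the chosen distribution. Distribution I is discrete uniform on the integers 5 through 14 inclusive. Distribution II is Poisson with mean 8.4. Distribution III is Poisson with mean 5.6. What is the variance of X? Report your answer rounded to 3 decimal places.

9.112

Per component, I: μ=9.5, E[X²]=98.5; II: μ=8.4, E[X²]=78.96; III: μ=5.6, E[X²]=36.96.
E[X] = 0.2·9.5 + 0.1·8.4 + 0.7·5.6 = 6.66.
E[X²] = 0.2·98.5 + 0.1·78.96 + 0.7·36.96 = 53.468.
Var(X) = E[X²] − (E[X])² = 53.468 − 44.3556 = 9.1124.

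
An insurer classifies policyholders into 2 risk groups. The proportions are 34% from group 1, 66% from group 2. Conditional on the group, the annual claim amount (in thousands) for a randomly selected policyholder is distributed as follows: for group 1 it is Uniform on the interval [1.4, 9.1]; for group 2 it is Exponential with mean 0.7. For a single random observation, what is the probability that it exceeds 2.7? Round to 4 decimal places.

0.2965

Conditional on each group, P(X > 2.7): 1: 0.831169; 2: 0.0211283.
By total probability, P(X > 2.7) = 0.34·0.831169 + 0.66·0.0211283 = 0.296542.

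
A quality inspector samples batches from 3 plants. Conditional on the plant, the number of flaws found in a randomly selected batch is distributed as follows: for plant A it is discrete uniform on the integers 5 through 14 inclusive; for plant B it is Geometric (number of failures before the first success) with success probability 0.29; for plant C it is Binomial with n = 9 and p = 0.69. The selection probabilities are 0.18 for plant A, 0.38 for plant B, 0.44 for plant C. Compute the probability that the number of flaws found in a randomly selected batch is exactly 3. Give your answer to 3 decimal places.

Conditional on each plant, P(X = 3): A: 0; B: 0.103794; C: 0.0244904.
By total probability, P(X = 3) = 0.18·0 + 0.38·0.103794 + 0.44·0.0244904 = 0.0502176.

0.050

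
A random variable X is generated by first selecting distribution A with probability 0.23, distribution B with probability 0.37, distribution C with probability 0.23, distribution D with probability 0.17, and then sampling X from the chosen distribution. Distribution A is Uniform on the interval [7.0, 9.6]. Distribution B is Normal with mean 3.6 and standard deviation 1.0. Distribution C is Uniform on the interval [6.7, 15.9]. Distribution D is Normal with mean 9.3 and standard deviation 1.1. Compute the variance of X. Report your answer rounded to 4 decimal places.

Per component, A: μ=8.3, E[X²]=69.4533; B: μ=3.6, E[X²]=13.96; C: μ=11.3, E[X²]=134.743; D: μ=9.3, E[X²]=87.7.
E[X] = 0.23·8.3 + 0.37·3.6 + 0.23·11.3 + 0.17·9.3 = 7.421.
E[X²] = 0.23·69.4533 + 0.37·13.96 + 0.23·134.743 + 0.17·87.7 = 67.0394.
Var(X) = E[X²] − (E[X])² = 67.0394 − 55.0712 = 11.9682.

11.9682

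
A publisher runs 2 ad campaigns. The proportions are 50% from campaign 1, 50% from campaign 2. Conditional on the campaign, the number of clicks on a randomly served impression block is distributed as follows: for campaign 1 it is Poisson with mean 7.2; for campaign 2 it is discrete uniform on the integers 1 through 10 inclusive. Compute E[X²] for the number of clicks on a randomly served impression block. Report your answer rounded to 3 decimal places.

48.770

For each component E[X²] = Var + (mean)², giving 1: 59.04; 2: 38.5.
Overall E[X²] = 0.5·59.04 + 0.5·38.5 = 48.77.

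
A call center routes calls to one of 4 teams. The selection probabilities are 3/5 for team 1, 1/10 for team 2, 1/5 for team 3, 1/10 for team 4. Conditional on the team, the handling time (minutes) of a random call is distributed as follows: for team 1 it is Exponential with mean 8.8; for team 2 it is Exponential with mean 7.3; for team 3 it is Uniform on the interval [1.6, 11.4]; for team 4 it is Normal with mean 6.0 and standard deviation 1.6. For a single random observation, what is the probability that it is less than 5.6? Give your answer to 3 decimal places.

0.458

Conditional on each team, P(X < 5.6): 1: 0.470787; 2: 0.535653; 3: 0.408163; 4: 0.401294.
By total probability, P(X < 5.6) = 0.6·0.470787 + 0.1·0.535653 + 0.2·0.408163 + 0.1·0.401294 = 0.457799.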